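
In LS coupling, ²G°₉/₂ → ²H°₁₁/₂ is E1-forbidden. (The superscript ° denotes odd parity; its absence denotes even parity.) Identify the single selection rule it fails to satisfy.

Parity must change: odd → odd — violated.
ΔS = 0: S: 1/2 → 1/2 — satisfied.
ΔL = 0, ±1 (not L=0↔0): L: 4 → 5, ΔL = +1 — satisfied.
ΔJ = 0, ±1 (not J=0↔0): J: 9/2 → 11/2, ΔJ = +1 — satisfied.

parity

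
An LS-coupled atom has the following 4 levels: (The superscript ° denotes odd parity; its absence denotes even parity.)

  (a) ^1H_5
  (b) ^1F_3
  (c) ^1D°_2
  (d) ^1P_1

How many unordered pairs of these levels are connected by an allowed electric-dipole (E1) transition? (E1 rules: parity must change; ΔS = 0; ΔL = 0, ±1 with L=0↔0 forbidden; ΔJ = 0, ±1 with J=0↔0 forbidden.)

2

(a)–(b): forbidden (parity, ΔL, ΔJ).
(a)–(c): forbidden (ΔL, ΔJ).
(a)–(d): forbidden (parity, ΔL, ΔJ).
(b)–(c): allowed.
(b)–(d): forbidden (parity, ΔL, ΔJ).
(c)–(d): allowed.
Allowed pairs: 2 of 6.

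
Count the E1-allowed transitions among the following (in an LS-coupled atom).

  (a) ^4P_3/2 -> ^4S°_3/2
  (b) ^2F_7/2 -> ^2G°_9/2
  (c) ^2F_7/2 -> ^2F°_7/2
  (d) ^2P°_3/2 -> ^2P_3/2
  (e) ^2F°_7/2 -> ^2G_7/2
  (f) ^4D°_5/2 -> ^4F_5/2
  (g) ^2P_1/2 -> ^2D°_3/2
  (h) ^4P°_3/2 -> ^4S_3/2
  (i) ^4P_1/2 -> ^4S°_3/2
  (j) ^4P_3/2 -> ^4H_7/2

(a) allowed
(b) allowed
(c) allowed
(d) allowed
(e) allowed
(f) allowed
(g) allowed
(h) allowed
(i) allowed
(j) forbidden (parity, ΔL, ΔJ fail)
Total allowed: 9 of 10.

9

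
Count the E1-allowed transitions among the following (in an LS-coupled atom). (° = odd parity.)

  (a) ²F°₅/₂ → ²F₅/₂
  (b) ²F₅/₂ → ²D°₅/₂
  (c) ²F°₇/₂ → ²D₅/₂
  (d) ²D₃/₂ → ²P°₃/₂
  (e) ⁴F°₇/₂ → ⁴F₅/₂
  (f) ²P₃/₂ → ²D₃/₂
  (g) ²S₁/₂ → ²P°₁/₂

6

(a) allowed
(b) allowed
(c) allowed
(d) allowed
(e) allowed
(f) forbidden (parity fails)
(g) allowed
Total allowed: 6 of 7.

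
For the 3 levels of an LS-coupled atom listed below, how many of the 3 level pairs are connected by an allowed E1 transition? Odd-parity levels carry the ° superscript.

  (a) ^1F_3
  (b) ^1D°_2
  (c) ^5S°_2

1

(a)–(b): allowed.
(a)–(c): forbidden (ΔS, ΔL).
(b)–(c): forbidden (parity, ΔS, ΔL).
Allowed pairs: 1 of 3.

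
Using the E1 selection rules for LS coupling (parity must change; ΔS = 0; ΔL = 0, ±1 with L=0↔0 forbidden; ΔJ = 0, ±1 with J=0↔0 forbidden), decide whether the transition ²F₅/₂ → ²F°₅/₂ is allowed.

allowed

Parity must change: even → odd — ok.
ΔS = 0: S: 1/2 → 1/2 — ok.
ΔL = 0, ±1 (not L=0↔0): L: 3 → 3, ΔL = +0 — ok.
ΔJ = 0, ±1 (not J=0↔0): J: 5/2 → 5/2, ΔJ = +0 — ok.
All four E1 rules are satisfied.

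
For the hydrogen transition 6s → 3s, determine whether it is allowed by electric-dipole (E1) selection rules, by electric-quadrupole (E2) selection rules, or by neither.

Δl = 0 − 0 = +0; l_i + l_f = 0.
E1 (Δl = ±1): not satisfied.
E2 (Δl = 0,±2, l_i+l_f ≥ 2): not satisfied.

neither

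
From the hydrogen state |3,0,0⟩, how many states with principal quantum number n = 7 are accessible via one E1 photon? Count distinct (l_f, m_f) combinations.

E1 requires Δl = ±1, so l_f ∈ {-1, 1}; with 0 ≤ l_f ≤ n_f−1 = 6, the allowed l_f values are {1}.
For l_f = 1: m_f ∈ {m_i−1, m_i, m_i+1} ∩ [−1, 1] = {-1, 0, 1} → 3 states.
Total: 3.

3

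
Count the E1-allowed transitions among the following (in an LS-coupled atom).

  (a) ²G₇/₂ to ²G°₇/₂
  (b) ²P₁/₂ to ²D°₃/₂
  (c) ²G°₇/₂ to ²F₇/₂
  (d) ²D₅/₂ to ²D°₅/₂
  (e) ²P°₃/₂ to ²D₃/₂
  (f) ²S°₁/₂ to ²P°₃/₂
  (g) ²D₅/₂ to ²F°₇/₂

6

(a) allowed
(b) allowed
(c) allowed
(d) allowed
(e) allowed
(f) forbidden (parity fails)
(g) allowed
Total allowed: 6 of 7.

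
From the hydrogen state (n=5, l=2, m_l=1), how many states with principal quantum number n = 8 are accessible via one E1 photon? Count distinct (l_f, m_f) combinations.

E1 requires Δl = ±1, so l_f ∈ {1, 3}; with 0 ≤ l_f ≤ n_f−1 = 7, the allowed l_f values are {1, 3}.
For l_f = 1: m_f ∈ {m_i−1, m_i, m_i+1} ∩ [−1, 1] = {0, 1} → 2 states.
For l_f = 3: m_f ∈ {m_i−1, m_i, m_i+1} ∩ [−3, 3] = {0, 1, 2} → 3 states.
Total: 5.

5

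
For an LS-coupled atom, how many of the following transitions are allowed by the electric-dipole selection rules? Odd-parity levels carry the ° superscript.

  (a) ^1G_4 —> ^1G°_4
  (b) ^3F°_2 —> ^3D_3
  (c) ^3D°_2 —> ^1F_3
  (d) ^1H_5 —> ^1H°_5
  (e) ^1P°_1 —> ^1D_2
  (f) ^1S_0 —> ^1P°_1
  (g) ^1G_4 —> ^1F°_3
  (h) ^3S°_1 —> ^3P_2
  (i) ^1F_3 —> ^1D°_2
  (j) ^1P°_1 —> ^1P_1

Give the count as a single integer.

(a) allowed
(b) allowed
(c) forbidden (ΔS fails)
(d) allowed
(e) allowed
(f) allowed
(g) allowed
(h) allowed
(i) allowed
(j) allowed
Total allowed: 9 of 10.

9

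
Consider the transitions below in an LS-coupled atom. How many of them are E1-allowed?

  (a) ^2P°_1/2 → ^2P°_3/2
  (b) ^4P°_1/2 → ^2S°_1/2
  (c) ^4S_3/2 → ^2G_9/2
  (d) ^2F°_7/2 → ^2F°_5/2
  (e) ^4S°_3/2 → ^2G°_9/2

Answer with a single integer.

0

(a) forbidden (parity fails)
(b) forbidden (parity, ΔS fail)
(c) forbidden (parity, ΔS, ΔL, ΔJ fail)
(d) forbidden (parity fails)
(e) forbidden (parity, ΔS, ΔL, ΔJ fail)
Total allowed: 0 of 5.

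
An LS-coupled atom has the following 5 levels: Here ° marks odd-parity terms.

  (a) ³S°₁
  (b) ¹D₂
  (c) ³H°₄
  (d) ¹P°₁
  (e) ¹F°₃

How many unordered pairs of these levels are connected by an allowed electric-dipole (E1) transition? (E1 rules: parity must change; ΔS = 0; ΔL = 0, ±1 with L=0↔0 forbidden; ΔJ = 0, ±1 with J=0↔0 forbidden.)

2

(a)–(b): forbidden (ΔS, ΔL).
(a)–(c): forbidden (parity, ΔL, ΔJ).
(a)–(d): forbidden (parity, ΔS).
(a)–(e): forbidden (parity, ΔS, ΔL, ΔJ).
(b)–(c): forbidden (ΔS, ΔL, ΔJ).
(b)–(d): allowed.
(b)–(e): allowed.
(c)–(d): forbidden (parity, ΔS, ΔL, ΔJ).
(c)–(e): forbidden (parity, ΔS, ΔL).
(d)–(e): forbidden (parity, ΔL, ΔJ).
Allowed pairs: 2 of 10.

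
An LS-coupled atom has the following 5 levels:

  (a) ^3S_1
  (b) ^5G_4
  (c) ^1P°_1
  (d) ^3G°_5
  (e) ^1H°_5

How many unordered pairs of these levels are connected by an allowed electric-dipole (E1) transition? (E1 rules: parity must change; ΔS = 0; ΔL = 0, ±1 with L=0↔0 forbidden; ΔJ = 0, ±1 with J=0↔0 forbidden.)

(a)–(b): forbidden (parity, ΔS, ΔL, ΔJ).
(a)–(c): forbidden (ΔS).
(a)–(d): forbidden (ΔL, ΔJ).
(a)–(e): forbidden (ΔS, ΔL, ΔJ).
(b)–(c): forbidden (ΔS, ΔL, ΔJ).
(b)–(d): forbidden (ΔS).
(b)–(e): forbidden (ΔS).
(c)–(d): forbidden (parity, ΔS, ΔL, ΔJ).
(c)–(e): forbidden (parity, ΔL, ΔJ).
(d)–(e): forbidden (parity, ΔS).
Allowed pairs: 0 of 10.

0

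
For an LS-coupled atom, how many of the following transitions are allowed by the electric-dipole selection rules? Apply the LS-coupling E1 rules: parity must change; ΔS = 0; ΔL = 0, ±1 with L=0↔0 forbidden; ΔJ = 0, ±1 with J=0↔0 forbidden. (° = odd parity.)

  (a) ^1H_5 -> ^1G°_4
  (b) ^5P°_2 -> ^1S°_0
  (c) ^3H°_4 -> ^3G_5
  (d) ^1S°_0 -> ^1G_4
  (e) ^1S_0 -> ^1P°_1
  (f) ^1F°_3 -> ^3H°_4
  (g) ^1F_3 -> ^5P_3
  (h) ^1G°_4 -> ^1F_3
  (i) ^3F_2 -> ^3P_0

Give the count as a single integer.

(a) allowed
(b) forbidden (parity, ΔS, ΔJ fail)
(c) allowed
(d) forbidden (ΔL, ΔJ fail)
(e) allowed
(f) forbidden (parity, ΔS, ΔL fail)
(g) forbidden (parity, ΔS, ΔL fail)
(h) allowed
(i) forbidden (parity, ΔL, ΔJ fail)
Total allowed: 4 of 9.

4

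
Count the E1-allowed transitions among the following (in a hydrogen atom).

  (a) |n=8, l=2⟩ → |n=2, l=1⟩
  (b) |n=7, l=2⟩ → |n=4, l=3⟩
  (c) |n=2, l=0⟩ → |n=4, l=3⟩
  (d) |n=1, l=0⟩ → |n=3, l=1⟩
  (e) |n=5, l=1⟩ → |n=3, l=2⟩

4

(a) allowed
(b) allowed
(c) forbidden — Δl = +3 (E1 requires Δl = ±1)
(d) allowed
(e) allowed
Total allowed: 4 of 5.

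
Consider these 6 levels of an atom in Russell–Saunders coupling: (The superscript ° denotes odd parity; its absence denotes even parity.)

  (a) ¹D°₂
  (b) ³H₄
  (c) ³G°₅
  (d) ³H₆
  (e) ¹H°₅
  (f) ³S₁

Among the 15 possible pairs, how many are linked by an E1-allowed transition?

(a)–(b): forbidden (ΔS, ΔL, ΔJ).
(a)–(c): forbidden (parity, ΔS, ΔL, ΔJ).
(a)–(d): forbidden (ΔS, ΔL, ΔJ).
(a)–(e): forbidden (parity, ΔL, ΔJ).
(a)–(f): forbidden (ΔS, ΔL).
(b)–(c): allowed.
(b)–(d): forbidden (parity, ΔJ).
(b)–(e): forbidden (ΔS).
(b)–(f): forbidden (parity, ΔL, ΔJ).
(c)–(d): allowed.
(c)–(e): forbidden (parity, ΔS).
(c)–(f): forbidden (ΔL, ΔJ).
(d)–(e): forbidden (ΔS).
(d)–(f): forbidden (parity, ΔL, ΔJ).
(e)–(f): forbidden (ΔS, ΔL, ΔJ).
Allowed pairs: 2 of 15.

2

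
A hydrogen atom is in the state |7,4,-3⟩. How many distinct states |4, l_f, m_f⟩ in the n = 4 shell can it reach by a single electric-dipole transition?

2

E1 requires Δl = ±1, so l_f ∈ {3, 5}; with 0 ≤ l_f ≤ n_f−1 = 3, the allowed l_f values are {3}.
For l_f = 3: m_f ∈ {m_i−1, m_i, m_i+1} ∩ [−3, 3] = {-3, -2} → 2 states.
Total: 2.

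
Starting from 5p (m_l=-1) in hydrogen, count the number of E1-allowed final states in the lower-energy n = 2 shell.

E1 requires Δl = ±1, so l_f ∈ {0, 2}; with 0 ≤ l_f ≤ n_f−1 = 1, the allowed l_f values are {0}.
For l_f = 0: m_f ∈ {m_i−1, m_i, m_i+1} ∩ [−0, 0] = {0} → 1 state.
Total: 1.

1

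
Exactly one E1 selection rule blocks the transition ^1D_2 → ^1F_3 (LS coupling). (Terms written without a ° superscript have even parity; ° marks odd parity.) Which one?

Parity must change: even → even — ✗.
ΔS = 0: S: 0 → 0 — ✓.
ΔL = 0, ±1 (not L=0↔0): L: 2 → 3, ΔL = +1 — ✓.
ΔJ = 0, ±1 (not J=0↔0): J: 2 → 3, ΔJ = +1 — ✓.

parity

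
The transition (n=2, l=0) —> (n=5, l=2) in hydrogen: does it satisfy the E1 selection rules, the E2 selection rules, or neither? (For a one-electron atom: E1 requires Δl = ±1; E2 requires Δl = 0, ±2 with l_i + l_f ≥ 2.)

Δl = 2 − 0 = +2; l_i + l_f = 2.
E1 (Δl = ±1): not satisfied.
E2 (Δl = 0,±2, l_i+l_f ≥ 2): satisfied.

E2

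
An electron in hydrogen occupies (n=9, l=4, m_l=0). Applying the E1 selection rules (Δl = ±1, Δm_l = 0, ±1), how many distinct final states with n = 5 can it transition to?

E1 requires Δl = ±1, so l_f ∈ {3, 5}; with 0 ≤ l_f ≤ n_f−1 = 4, the allowed l_f values are {3}.
For l_f = 3: m_f ∈ {m_i−1, m_i, m_i+1} ∩ [−3, 3] = {-1, 0, 1} → 3 states.
Total: 3.

3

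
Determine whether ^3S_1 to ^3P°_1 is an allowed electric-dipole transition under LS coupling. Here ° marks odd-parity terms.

allowed

Parity must change: even → odd — ok.
ΔS = 0: S: 1 → 1 — ok.
ΔL = 0, ±1 (not L=0↔0): L: 0 → 1, ΔL = +1 — ok.
ΔJ = 0, ±1 (not J=0↔0): J: 1 → 1, ΔJ = +0 — ok.
All four E1 rules are satisfied.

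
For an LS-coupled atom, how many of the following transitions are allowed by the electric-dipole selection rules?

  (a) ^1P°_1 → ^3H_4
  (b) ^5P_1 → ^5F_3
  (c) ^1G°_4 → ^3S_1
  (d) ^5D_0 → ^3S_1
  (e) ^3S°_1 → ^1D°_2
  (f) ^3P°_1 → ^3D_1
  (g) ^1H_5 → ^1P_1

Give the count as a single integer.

(a) forbidden (ΔS, ΔL, ΔJ fail)
(b) forbidden (parity, ΔL, ΔJ fail)
(c) forbidden (ΔS, ΔL, ΔJ fail)
(d) forbidden (parity, ΔS, ΔL fail)
(e) forbidden (parity, ΔS, ΔL fail)
(f) allowed
(g) forbidden (parity, ΔL, ΔJ fail)
Total allowed: 1 of 7.

1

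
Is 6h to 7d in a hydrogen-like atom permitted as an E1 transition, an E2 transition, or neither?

Δl = 2 − 5 = -3; l_i + l_f = 7.
E1 (Δl = ±1): not satisfied.
E2 (Δl = 0,±2, l_i+l_f ≥ 2): not satisfied.

neither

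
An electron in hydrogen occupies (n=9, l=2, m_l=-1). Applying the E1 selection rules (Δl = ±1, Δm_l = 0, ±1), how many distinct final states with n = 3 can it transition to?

2

E1 requires Δl = ±1, so l_f ∈ {1, 3}; with 0 ≤ l_f ≤ n_f−1 = 2, the allowed l_f values are {1}.
For l_f = 1: m_f ∈ {m_i−1, m_i, m_i+1} ∩ [−1, 1] = {-1, 0} → 2 states.
Total: 2.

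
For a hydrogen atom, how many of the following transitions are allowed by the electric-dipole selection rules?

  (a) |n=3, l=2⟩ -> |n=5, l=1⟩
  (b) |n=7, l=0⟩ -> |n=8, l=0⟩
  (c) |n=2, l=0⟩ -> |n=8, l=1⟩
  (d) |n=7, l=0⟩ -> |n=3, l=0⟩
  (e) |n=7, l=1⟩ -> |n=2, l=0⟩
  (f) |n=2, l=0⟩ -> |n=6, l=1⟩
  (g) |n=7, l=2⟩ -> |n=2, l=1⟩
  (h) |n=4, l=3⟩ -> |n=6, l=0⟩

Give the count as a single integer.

(a) allowed
(b) forbidden — Δl = +0 (E1 requires Δl = ±1)
(c) allowed
(d) forbidden — Δl = +0 (E1 requires Δl = ±1)
(e) allowed
(f) allowed
(g) allowed
(h) forbidden — Δl = -3 (E1 requires Δl = ±1)
Total allowed: 5 of 8.

5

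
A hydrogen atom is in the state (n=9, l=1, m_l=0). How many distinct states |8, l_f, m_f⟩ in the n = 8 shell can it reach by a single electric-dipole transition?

E1 requires Δl = ±1, so l_f ∈ {0, 2}; with 0 ≤ l_f ≤ n_f−1 = 7, the allowed l_f values are {0, 2}.
For l_f = 0: m_f ∈ {m_i−1, m_i, m_i+1} ∩ [−0, 0] = {0} → 1 state.
For l_f = 2: m_f ∈ {m_i−1, m_i, m_i+1} ∩ [−2, 2] = {-1, 0, 1} → 3 states.
Total: 4.

4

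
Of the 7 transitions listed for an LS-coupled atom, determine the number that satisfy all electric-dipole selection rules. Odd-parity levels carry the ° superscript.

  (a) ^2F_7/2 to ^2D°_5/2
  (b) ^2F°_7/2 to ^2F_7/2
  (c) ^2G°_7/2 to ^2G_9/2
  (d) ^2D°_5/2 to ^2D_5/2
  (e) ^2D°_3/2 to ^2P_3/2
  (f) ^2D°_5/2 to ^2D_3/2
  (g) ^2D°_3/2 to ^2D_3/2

(a) allowed
(b) allowed
(c) allowed
(d) allowed
(e) allowed
(f) allowed
(g) allowed
Total allowed: 7 of 7.

7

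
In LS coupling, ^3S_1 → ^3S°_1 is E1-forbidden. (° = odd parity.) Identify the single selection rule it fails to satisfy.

the L=0 ↔ L=0 exclusion

Parity must change: even → odd — passes.
ΔS = 0: S: 1 → 1 — passes.
ΔL = 0, ±1 (not L=0↔0): L: 0 → 0, ΔL = +0 — fails.
ΔJ = 0, ±1 (not J=0↔0): J: 1 → 1, ΔJ = +0 — passes.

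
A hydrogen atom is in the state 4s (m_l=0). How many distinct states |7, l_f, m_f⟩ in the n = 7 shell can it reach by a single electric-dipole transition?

3

E1 requires Δl = ±1, so l_f ∈ {-1, 1}; with 0 ≤ l_f ≤ n_f−1 = 6, the allowed l_f values are {1}.
For l_f = 1: m_f ∈ {m_i−1, m_i, m_i+1} ∩ [−1, 1] = {-1, 0, 1} → 3 states.
Total: 3.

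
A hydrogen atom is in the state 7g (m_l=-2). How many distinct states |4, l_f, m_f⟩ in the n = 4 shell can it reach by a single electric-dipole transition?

E1 requires Δl = ±1, so l_f ∈ {3, 5}; with 0 ≤ l_f ≤ n_f−1 = 3, the allowed l_f values are {3}.
For l_f = 3: m_f ∈ {m_i−1, m_i, m_i+1} ∩ [−3, 3] = {-3, -2, -1} → 3 states.
Total: 3.

3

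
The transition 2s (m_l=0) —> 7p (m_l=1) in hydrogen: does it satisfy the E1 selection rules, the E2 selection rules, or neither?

Δl = 1 − 0 = +1; l_i + l_f = 1.
Δm_l = +1.
E1 (Δl = ±1, |Δm_l| ≤ 1): satisfied.
E2 (Δl = 0,±2, l_i+l_f ≥ 2, |Δm_l| ≤ 2): not satisfied.

E1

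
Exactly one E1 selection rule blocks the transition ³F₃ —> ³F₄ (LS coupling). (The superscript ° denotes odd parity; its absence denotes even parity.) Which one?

ΔL = 0, ±1 (not L=0↔0): L: 3 → 3, ΔL = +0 — ok.
Parity must change: even → even — fails.
ΔS = 0: S: 1 → 1 — ok.
ΔJ = 0, ±1 (not J=0↔0): J: 3 → 4, ΔJ = +1 — ok.

parity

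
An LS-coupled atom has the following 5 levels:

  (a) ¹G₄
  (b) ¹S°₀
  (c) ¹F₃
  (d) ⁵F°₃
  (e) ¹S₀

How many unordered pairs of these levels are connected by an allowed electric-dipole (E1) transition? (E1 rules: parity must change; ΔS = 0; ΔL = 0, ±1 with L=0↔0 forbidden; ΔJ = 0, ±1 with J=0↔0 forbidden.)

0

(a)–(b): forbidden (ΔL, ΔJ).
(a)–(c): forbidden (parity).
(a)–(d): forbidden (ΔS).
(a)–(e): forbidden (parity, ΔL, ΔJ).
(b)–(c): forbidden (ΔL, ΔJ).
(b)–(d): forbidden (parity, ΔS, ΔL, ΔJ).
(b)–(e): forbidden (ΔL, ΔJ).
(c)–(d): forbidden (ΔS).
(c)–(e): forbidden (parity, ΔL, ΔJ).
(d)–(e): forbidden (ΔS, ΔL, ΔJ).
Allowed pairs: 0 of 10.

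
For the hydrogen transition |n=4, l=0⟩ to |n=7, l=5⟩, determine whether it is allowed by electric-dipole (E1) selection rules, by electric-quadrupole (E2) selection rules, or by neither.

neither

Δl = 5 − 0 = +5; l_i + l_f = 5.
E1 (Δl = ±1): not satisfied.
E2 (Δl = 0,±2, l_i+l_f ≥ 2): not satisfied.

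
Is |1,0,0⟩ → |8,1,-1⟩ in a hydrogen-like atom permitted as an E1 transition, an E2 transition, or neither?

Δl = 1 − 0 = +1; l_i + l_f = 1.
Δm_l = -1.
E1 (Δl = ±1, |Δm_l| ≤ 1): satisfied.
E2 (Δl = 0,±2, l_i+l_f ≥ 2, |Δm_l| ≤ 2): not satisfied.

E1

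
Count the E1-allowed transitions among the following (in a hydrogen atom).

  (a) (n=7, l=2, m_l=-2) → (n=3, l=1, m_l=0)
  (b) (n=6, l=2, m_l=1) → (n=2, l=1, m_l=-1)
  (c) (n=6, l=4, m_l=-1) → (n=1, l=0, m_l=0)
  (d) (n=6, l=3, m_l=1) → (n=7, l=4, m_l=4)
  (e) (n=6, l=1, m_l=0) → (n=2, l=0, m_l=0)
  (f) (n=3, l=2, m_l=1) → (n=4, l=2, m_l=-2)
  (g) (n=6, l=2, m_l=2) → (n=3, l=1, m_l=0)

(a) forbidden — Δm_l = +2 (E1 requires Δm_l = 0, ±1)
(b) forbidden — Δm_l = -2 (E1 requires Δm_l = 0, ±1)
(c) forbidden — Δl = -4 (E1 requires Δl = ±1)
(d) forbidden — Δm_l = +3 (E1 requires Δm_l = 0, ±1)
(e) allowed
(f) forbidden — Δl = +0 (E1 requires Δl = ±1); Δm_l = -3 (E1 requires Δm_l = 0, ±1)
(g) forbidden — Δm_l = -2 (E1 requires Δm_l = 0, ±1)
Total allowed: 1 of 7.

1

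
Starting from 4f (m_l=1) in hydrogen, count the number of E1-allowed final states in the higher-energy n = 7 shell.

6

E1 requires Δl = ±1, so l_f ∈ {2, 4}; with 0 ≤ l_f ≤ n_f−1 = 6, the allowed l_f values are {2, 4}.
For l_f = 2: m_f ∈ {m_i−1, m_i, m_i+1} ∩ [−2, 2] = {0, 1, 2} → 3 states.
For l_f = 4: m_f ∈ {m_i−1, m_i, m_i+1} ∩ [−4, 4] = {0, 1, 2} → 3 states.
Total: 6.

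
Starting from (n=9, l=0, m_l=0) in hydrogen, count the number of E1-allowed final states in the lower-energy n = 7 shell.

3

E1 requires Δl = ±1, so l_f ∈ {-1, 1}; with 0 ≤ l_f ≤ n_f−1 = 6, the allowed l_f values are {1}.
For l_f = 1: m_f ∈ {m_i−1, m_i, m_i+1} ∩ [−1, 1] = {-1, 0, 1} → 3 states.
Total: 3.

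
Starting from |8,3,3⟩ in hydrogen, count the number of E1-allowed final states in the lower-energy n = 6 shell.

E1 requires Δl = ±1, so l_f ∈ {2, 4}; with 0 ≤ l_f ≤ n_f−1 = 5, the allowed l_f values are {2, 4}.
For l_f = 2: m_f ∈ {m_i−1, m_i, m_i+1} ∩ [−2, 2] = {2} → 1 state.
For l_f = 4: m_f ∈ {m_i−1, m_i, m_i+1} ∩ [−4, 4] = {2, 3, 4} → 3 states.
Total: 4.

4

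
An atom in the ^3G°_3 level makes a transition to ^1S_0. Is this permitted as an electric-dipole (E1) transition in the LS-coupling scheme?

forbidden

ΔL = 0, ±1 (not L=0↔0): L: 4 → 0, ΔL = -4 — ✗.
Parity must change: odd → even — ✓.
ΔJ = 0, ±1 (not J=0↔0): J: 3 → 0, ΔJ = -3 — ✗.
ΔS = 0: S: 1 → 0 — ✗.
Rule(s) violated: ΔS, ΔL, ΔJ.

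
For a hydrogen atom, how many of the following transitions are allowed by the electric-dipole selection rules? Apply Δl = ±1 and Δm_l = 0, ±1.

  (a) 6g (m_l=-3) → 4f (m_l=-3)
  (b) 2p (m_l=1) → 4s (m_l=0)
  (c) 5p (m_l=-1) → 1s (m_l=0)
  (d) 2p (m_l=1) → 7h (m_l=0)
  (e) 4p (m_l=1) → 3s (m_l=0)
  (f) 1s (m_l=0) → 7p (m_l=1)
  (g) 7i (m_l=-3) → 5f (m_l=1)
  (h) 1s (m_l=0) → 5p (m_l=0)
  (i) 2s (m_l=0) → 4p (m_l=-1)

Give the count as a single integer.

7

(a) allowed
(b) allowed
(c) allowed
(d) forbidden — Δl = +4 (E1 requires Δl = ±1)
(e) allowed
(f) allowed
(g) forbidden — Δl = -3 (E1 requires Δl = ±1); Δm_l = +4 (E1 requires Δm_l = 0, ±1)
(h) allowed
(i) allowed
Total allowed: 7 of 9.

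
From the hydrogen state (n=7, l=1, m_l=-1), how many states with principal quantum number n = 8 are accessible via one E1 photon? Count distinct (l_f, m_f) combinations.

4

E1 requires Δl = ±1, so l_f ∈ {0, 2}; with 0 ≤ l_f ≤ n_f−1 = 7, the allowed l_f values are {0, 2}.
For l_f = 0: m_f ∈ {m_i−1, m_i, m_i+1} ∩ [−0, 0] = {0} → 1 state.
For l_f = 2: m_f ∈ {m_i−1, m_i, m_i+1} ∩ [−2, 2] = {-2, -1, 0} → 3 states.
Total: 4.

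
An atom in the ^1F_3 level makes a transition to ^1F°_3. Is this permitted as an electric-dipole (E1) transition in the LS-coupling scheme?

allowed

Parity must change: even → odd — ok.
ΔS = 0: S: 0 → 0 — ok.
ΔL = 0, ±1 (not L=0↔0): L: 3 → 3, ΔL = +0 — ok.
ΔJ = 0, ±1 (not J=0↔0): J: 3 → 3, ΔJ = +0 — ok.
All four E1 rules are satisfied.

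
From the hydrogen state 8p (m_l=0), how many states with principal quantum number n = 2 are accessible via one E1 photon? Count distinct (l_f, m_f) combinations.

1

E1 requires Δl = ±1, so l_f ∈ {0, 2}; with 0 ≤ l_f ≤ n_f−1 = 1, the allowed l_f values are {0}.
For l_f = 0: m_f ∈ {m_i−1, m_i, m_i+1} ∩ [−0, 0] = {0} → 1 state.
Total: 1.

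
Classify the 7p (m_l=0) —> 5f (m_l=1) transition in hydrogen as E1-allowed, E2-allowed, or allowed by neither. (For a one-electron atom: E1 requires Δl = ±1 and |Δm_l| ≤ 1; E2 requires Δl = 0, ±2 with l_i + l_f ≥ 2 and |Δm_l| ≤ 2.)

Δl = 3 − 1 = +2; l_i + l_f = 4.
Δm_l = +1.
E1 (Δl = ±1, |Δm_l| ≤ 1): not satisfied.
E2 (Δl = 0,±2, l_i+l_f ≥ 2, |Δm_l| ≤ 2): satisfied.

E2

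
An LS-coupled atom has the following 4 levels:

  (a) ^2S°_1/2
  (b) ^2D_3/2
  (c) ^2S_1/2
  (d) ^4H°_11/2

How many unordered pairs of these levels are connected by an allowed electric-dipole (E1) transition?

(a)–(b): forbidden (ΔL).
(a)–(c): forbidden (ΔL).
(a)–(d): forbidden (parity, ΔS, ΔL, ΔJ).
(b)–(c): forbidden (parity, ΔL).
(b)–(d): forbidden (ΔS, ΔL, ΔJ).
(c)–(d): forbidden (ΔS, ΔL, ΔJ).
Allowed pairs: 0 of 6.

0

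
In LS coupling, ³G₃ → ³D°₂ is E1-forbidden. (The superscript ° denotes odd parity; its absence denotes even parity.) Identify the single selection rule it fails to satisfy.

the ΔL = 0, ±1 rule

Parity must change: even → odd — ✓.
ΔS = 0: S: 1 → 1 — ✓.
ΔL = 0, ±1 (not L=0↔0): L: 4 → 2, ΔL = -2 — ✗.
ΔJ = 0, ±1 (not J=0↔0): J: 3 → 2, ΔJ = -1 — ✓.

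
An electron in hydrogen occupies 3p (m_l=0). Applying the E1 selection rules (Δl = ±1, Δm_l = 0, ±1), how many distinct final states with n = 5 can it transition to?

E1 requires Δl = ±1, so l_f ∈ {0, 2}; with 0 ≤ l_f ≤ n_f−1 = 4, the allowed l_f values are {0, 2}.
For l_f = 0: m_f ∈ {m_i−1, m_i, m_i+1} ∩ [−0, 0] = {0} → 1 state.
For l_f = 2: m_f ∈ {m_i−1, m_i, m_i+1} ∩ [−2, 2] = {-1, 0, 1} → 3 states.
Total: 4.

4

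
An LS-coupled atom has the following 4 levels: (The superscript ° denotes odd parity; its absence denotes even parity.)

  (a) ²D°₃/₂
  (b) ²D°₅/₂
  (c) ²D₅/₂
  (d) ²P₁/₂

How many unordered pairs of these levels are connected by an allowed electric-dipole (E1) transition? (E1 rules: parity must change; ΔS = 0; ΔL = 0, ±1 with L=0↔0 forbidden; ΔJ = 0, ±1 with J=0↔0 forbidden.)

(a)–(b): forbidden (parity).
(a)–(c): allowed.
(a)–(d): allowed.
(b)–(c): allowed.
(b)–(d): forbidden (ΔJ).
(c)–(d): forbidden (parity, ΔJ).
Allowed pairs: 3 of 6.

3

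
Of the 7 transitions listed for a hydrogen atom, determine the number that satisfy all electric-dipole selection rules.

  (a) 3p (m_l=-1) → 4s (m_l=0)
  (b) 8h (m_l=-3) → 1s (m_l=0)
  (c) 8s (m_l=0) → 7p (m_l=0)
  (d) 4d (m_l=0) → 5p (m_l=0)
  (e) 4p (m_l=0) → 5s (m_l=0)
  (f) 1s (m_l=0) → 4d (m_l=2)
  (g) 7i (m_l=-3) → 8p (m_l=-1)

4

(a) allowed
(b) forbidden — Δl = -5 (E1 requires Δl = ±1); Δm_l = +3 (E1 requires Δm_l = 0, ±1)
(c) allowed
(d) allowed
(e) allowed
(f) forbidden — Δl = +2 (E1 requires Δl = ±1); Δm_l = +2 (E1 requires Δm_l = 0, ±1)
(g) forbidden — Δl = -5 (E1 requires Δl = ±1); Δm_l = +2 (E1 requires Δm_l = 0, ±1)
Total allowed: 4 of 7.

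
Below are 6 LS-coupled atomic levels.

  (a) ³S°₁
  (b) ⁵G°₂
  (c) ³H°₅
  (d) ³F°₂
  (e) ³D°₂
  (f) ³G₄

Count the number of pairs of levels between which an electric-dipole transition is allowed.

1

(a)–(b): forbidden (parity, ΔS, ΔL).
(a)–(c): forbidden (parity, ΔL, ΔJ).
(a)–(d): forbidden (parity, ΔL).
(a)–(e): forbidden (parity, ΔL).
(a)–(f): forbidden (ΔL, ΔJ).
(b)–(c): forbidden (parity, ΔS, ΔJ).
(b)–(d): forbidden (parity, ΔS).
(b)–(e): forbidden (parity, ΔS, ΔL).
(b)–(f): forbidden (ΔS, ΔJ).
(c)–(d): forbidden (parity, ΔL, ΔJ).
(c)–(e): forbidden (parity, ΔL, ΔJ).
(c)–(f): allowed.
(d)–(e): forbidden (parity).
(d)–(f): forbidden (ΔJ).
(e)–(f): forbidden (ΔL, ΔJ).
Allowed pairs: 1 of 15.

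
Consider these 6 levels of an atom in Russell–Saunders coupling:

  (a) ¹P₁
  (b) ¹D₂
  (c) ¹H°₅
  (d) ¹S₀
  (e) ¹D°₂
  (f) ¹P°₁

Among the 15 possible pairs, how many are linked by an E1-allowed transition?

(a)–(b): forbidden (parity).
(a)–(c): forbidden (ΔL, ΔJ).
(a)–(d): forbidden (parity).
(a)–(e): allowed.
(a)–(f): allowed.
(b)–(c): forbidden (ΔL, ΔJ).
(b)–(d): forbidden (parity, ΔL, ΔJ).
(b)–(e): allowed.
(b)–(f): allowed.
(c)–(d): forbidden (ΔL, ΔJ).
(c)–(e): forbidden (parity, ΔL, ΔJ).
(c)–(f): forbidden (parity, ΔL, ΔJ).
(d)–(e): forbidden (ΔL, ΔJ).
(d)–(f): allowed.
(e)–(f): forbidden (parity).
Allowed pairs: 5 of 15.

5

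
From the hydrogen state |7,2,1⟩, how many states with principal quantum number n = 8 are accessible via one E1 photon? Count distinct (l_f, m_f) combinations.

E1 requires Δl = ±1, so l_f ∈ {1, 3}; with 0 ≤ l_f ≤ n_f−1 = 7, the allowed l_f values are {1, 3}.
For l_f = 1: m_f ∈ {m_i−1, m_i, m_i+1} ∩ [−1, 1] = {0, 1} → 2 states.
For l_f = 3: m_f ∈ {m_i−1, m_i, m_i+1} ∩ [−3, 3] = {0, 1, 2} → 3 states.
Total: 5.

5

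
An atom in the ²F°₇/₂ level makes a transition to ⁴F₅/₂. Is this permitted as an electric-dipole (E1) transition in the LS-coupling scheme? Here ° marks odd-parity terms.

ΔS = 0: S: 1/2 → 3/2 — violated.
ΔL = 0, ±1 (not L=0↔0): L: 3 → 3, ΔL = +0 — satisfied.
Parity must change: odd → even — satisfied.
ΔJ = 0, ±1 (not J=0↔0): J: 7/2 → 5/2, ΔJ = -1 — satisfied.
Rule(s) violated: ΔS.

forbidden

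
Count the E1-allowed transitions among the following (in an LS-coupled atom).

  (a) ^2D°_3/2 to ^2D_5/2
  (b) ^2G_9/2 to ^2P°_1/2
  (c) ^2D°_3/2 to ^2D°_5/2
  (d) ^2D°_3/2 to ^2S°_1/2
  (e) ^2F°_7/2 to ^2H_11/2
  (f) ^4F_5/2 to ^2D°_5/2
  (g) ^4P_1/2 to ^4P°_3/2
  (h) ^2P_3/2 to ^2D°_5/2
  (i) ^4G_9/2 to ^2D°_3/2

3

(a) allowed
(b) forbidden (ΔL, ΔJ fail)
(c) forbidden (parity fails)
(d) forbidden (parity, ΔL fail)
(e) forbidden (ΔL, ΔJ fail)
(f) forbidden (ΔS fails)
(g) allowed
(h) allowed
(i) forbidden (ΔS, ΔL, ΔJ fail)
Total allowed: 3 of 9.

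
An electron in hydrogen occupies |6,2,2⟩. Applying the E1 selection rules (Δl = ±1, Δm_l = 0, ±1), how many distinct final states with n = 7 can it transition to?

E1 requires Δl = ±1, so l_f ∈ {1, 3}; with 0 ≤ l_f ≤ n_f−1 = 6, the allowed l_f values are {1, 3}.
For l_f = 1: m_f ∈ {m_i−1, m_i, m_i+1} ∩ [−1, 1] = {1} → 1 state.
For l_f = 3: m_f ∈ {m_i−1, m_i, m_i+1} ∩ [−3, 3] = {1, 2, 3} → 3 states.
Total: 4.

4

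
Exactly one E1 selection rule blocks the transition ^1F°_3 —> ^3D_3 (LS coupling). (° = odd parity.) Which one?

the ΔS = 0 rule

Parity must change: odd → even — satisfied.
ΔS = 0: S: 0 → 1 — violated.
ΔL = 0, ±1 (not L=0↔0): L: 3 → 2, ΔL = -1 — satisfied.
ΔJ = 0, ±1 (not J=0↔0): J: 3 → 3, ΔJ = +0 — satisfied.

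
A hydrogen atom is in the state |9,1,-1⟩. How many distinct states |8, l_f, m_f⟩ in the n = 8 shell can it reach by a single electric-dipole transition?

4

E1 requires Δl = ±1, so l_f ∈ {0, 2}; with 0 ≤ l_f ≤ n_f−1 = 7, the allowed l_f values are {0, 2}.
For l_f = 0: m_f ∈ {m_i−1, m_i, m_i+1} ∩ [−0, 0] = {0} → 1 state.
For l_f = 2: m_f ∈ {m_i−1, m_i, m_i+1} ∩ [−2, 2] = {-2, -1, 0} → 3 states.
Total: 4.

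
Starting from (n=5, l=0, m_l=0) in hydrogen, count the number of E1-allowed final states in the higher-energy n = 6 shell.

E1 requires Δl = ±1, so l_f ∈ {-1, 1}; with 0 ≤ l_f ≤ n_f−1 = 5, the allowed l_f values are {1}.
For l_f = 1: m_f ∈ {m_i−1, m_i, m_i+1} ∩ [−1, 1] = {-1, 0, 1} → 3 states.
Total: 3.

3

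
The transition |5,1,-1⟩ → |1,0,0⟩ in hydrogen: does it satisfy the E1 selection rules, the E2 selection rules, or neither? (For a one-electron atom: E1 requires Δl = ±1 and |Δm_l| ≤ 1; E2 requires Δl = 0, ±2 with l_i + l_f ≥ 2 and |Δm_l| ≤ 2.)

E1

Δl = 0 − 1 = -1; l_i + l_f = 1.
Δm_l = +1.
E1 (Δl = ±1, |Δm_l| ≤ 1): satisfied.
E2 (Δl = 0,±2, l_i+l_f ≥ 2, |Δm_l| ≤ 2): not satisfied.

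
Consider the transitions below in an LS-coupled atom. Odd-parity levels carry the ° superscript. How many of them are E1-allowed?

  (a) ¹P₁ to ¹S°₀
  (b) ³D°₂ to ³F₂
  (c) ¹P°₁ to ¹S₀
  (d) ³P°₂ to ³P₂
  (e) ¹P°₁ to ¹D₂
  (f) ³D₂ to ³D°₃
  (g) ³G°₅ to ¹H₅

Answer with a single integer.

6

(a) allowed
(b) allowed
(c) allowed
(d) allowed
(e) allowed
(f) allowed
(g) forbidden (ΔS fails)
Total allowed: 6 of 7.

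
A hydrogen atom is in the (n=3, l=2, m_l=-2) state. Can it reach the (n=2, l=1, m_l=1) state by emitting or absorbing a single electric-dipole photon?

forbidden

l: 2 → 1 (Δl = -1). Δl = ±1 satisfied.
Δm_l = 1 − (-2) = +3. E1 requires Δm_l = 0, ±1: violated.
The transition is electric-dipole forbidden.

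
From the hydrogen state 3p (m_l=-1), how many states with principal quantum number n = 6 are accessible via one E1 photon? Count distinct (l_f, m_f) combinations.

E1 requires Δl = ±1, so l_f ∈ {0, 2}; with 0 ≤ l_f ≤ n_f−1 = 5, the allowed l_f values are {0, 2}.
For l_f = 0: m_f ∈ {m_i−1, m_i, m_i+1} ∩ [−0, 0] = {0} → 1 state.
For l_f = 2: m_f ∈ {m_i−1, m_i, m_i+1} ∩ [−2, 2] = {-2, -1, 0} → 3 states.
Total: 4.

4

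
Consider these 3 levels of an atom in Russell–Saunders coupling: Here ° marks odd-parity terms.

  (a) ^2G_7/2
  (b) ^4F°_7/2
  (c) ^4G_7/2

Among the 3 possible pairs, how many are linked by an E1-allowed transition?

1

(a)–(b): forbidden (ΔS).
(a)–(c): forbidden (parity, ΔS).
(b)–(c): allowed.
Allowed pairs: 1 of 3.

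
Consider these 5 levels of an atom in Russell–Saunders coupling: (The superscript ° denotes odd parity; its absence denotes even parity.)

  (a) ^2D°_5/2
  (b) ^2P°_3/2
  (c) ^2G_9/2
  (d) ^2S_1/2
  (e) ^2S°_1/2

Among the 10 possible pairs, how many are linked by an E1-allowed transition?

1

(a)–(b): forbidden (parity).
(a)–(c): forbidden (ΔL, ΔJ).
(a)–(d): forbidden (ΔL, ΔJ).
(a)–(e): forbidden (parity, ΔL, ΔJ).
(b)–(c): forbidden (ΔL, ΔJ).
(b)–(d): allowed.
(b)–(e): forbidden (parity).
(c)–(d): forbidden (parity, ΔL, ΔJ).
(c)–(e): forbidden (ΔL, ΔJ).
(d)–(e): forbidden (ΔL).
Allowed pairs: 1 of 10.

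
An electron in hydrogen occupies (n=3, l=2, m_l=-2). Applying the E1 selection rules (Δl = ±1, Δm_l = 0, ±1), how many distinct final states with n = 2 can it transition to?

1

E1 requires Δl = ±1, so l_f ∈ {1, 3}; with 0 ≤ l_f ≤ n_f−1 = 1, the allowed l_f values are {1}.
For l_f = 1: m_f ∈ {m_i−1, m_i, m_i+1} ∩ [−1, 1] = {-1} → 1 state.
Total: 1.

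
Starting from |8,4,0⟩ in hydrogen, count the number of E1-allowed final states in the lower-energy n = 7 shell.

6

E1 requires Δl = ±1, so l_f ∈ {3, 5}; with 0 ≤ l_f ≤ n_f−1 = 6, the allowed l_f values are {3, 5}.
For l_f = 3: m_f ∈ {m_i−1, m_i, m_i+1} ∩ [−3, 3] = {-1, 0, 1} → 3 states.
For l_f = 5: m_f ∈ {m_i−1, m_i, m_i+1} ∩ [−5, 5] = {-1, 0, 1} → 3 states.
Total: 6.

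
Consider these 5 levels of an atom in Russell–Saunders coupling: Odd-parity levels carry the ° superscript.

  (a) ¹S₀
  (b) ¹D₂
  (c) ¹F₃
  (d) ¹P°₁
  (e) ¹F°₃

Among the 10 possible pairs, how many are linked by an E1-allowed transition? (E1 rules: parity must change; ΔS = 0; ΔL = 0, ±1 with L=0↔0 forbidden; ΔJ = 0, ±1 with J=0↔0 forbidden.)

4

(a)–(b): forbidden (parity, ΔL, ΔJ).
(a)–(c): forbidden (parity, ΔL, ΔJ).
(a)–(d): allowed.
(a)–(e): forbidden (ΔL, ΔJ).
(b)–(c): forbidden (parity).
(b)–(d): allowed.
(b)–(e): allowed.
(c)–(d): forbidden (ΔL, ΔJ).
(c)–(e): allowed.
(d)–(e): forbidden (parity, ΔL, ΔJ).
Allowed pairs: 4 of 10.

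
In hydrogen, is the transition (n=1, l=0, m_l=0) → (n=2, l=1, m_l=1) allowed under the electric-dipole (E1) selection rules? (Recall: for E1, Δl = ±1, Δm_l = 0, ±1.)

Δl = 1 − 0 = +1; the E1 rule Δl = ±1 is ✓.
m_l: 0 → 1 (Δm_l = +1). |Δm_l| ≤ 1 ✓.
All E1 selection rules are satisfied.

allowed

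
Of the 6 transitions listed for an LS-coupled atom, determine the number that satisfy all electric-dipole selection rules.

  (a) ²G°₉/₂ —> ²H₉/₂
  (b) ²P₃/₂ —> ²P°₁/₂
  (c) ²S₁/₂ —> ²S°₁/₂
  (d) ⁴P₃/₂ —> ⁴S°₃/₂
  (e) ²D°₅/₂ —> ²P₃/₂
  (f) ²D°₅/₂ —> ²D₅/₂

5

(a) allowed
(b) allowed
(c) forbidden (ΔL fails)
(d) allowed
(e) allowed
(f) allowed
Total allowed: 5 of 6.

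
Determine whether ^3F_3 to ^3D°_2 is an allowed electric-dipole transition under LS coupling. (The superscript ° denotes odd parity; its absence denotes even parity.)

Reading off the term symbols: S 1→1, L 3→2, J 3→2, parity even→odd.
Parity must change: even → odd — ✓.
ΔS = 0: S: 1 → 1 — ✓.
ΔL = 0, ±1 (not L=0↔0): L: 3 → 2, ΔL = -1 — ✓.
ΔJ = 0, ±1 (not J=0↔0): J: 3 → 2, ΔJ = -1 — ✓.
All four E1 rules are satisfied.

allowed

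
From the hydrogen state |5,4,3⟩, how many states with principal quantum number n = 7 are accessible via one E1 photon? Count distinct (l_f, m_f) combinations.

E1 requires Δl = ±1, so l_f ∈ {3, 5}; with 0 ≤ l_f ≤ n_f−1 = 6, the allowed l_f values are {3, 5}.
For l_f = 3: m_f ∈ {m_i−1, m_i, m_i+1} ∩ [−3, 3] = {2, 3} → 2 states.
For l_f = 5: m_f ∈ {m_i−1, m_i, m_i+1} ∩ [−5, 5] = {2, 3, 4} → 3 states.
Total: 5.

5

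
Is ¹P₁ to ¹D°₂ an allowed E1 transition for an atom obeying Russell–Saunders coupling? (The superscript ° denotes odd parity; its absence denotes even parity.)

Parity must change: even → odd — passes.
ΔS = 0: S: 0 → 0 — passes.
ΔL = 0, ±1 (not L=0↔0): L: 1 → 2, ΔL = +1 — passes.
ΔJ = 0, ±1 (not J=0↔0): J: 1 → 2, ΔJ = +1 — passes.
All four E1 rules are satisfied.

allowed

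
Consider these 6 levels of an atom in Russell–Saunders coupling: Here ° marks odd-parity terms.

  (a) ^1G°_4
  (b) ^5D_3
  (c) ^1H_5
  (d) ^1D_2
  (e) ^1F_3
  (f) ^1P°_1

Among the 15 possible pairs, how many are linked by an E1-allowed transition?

(a)–(b): forbidden (ΔS, ΔL).
(a)–(c): allowed.
(a)–(d): forbidden (ΔL, ΔJ).
(a)–(e): allowed.
(a)–(f): forbidden (parity, ΔL, ΔJ).
(b)–(c): forbidden (parity, ΔS, ΔL, ΔJ).
(b)–(d): forbidden (parity, ΔS).
(b)–(e): forbidden (parity, ΔS).
(b)–(f): forbidden (ΔS, ΔJ).
(c)–(d): forbidden (parity, ΔL, ΔJ).
(c)–(e): forbidden (parity, ΔL, ΔJ).
(c)–(f): forbidden (ΔL, ΔJ).
(d)–(e): forbidden (parity).
(d)–(f): allowed.
(e)–(f): forbidden (ΔL, ΔJ).
Allowed pairs: 3 of 15.

3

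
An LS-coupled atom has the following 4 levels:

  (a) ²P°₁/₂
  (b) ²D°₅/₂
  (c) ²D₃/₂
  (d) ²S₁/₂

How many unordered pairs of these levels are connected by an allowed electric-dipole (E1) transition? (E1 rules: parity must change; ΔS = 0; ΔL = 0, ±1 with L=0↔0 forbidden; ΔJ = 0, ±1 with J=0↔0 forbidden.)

3

(a)–(b): forbidden (parity, ΔJ).
(a)–(c): allowed.
(a)–(d): allowed.
(b)–(c): allowed.
(b)–(d): forbidden (ΔL, ΔJ).
(c)–(d): forbidden (parity, ΔL).
Allowed pairs: 3 of 6.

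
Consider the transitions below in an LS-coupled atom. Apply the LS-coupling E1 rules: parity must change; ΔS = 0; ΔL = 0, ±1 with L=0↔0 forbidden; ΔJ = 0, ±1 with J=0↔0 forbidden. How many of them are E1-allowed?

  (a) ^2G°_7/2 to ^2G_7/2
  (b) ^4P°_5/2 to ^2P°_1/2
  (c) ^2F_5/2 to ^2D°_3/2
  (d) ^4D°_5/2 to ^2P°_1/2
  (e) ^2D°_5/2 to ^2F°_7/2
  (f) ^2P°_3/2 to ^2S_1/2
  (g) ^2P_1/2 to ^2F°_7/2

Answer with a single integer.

3

(a) allowed
(b) forbidden (parity, ΔS, ΔJ fail)
(c) allowed
(d) forbidden (parity, ΔS, ΔJ fail)
(e) forbidden (parity fails)
(f) allowed
(g) forbidden (ΔL, ΔJ fail)
Total allowed: 3 of 7.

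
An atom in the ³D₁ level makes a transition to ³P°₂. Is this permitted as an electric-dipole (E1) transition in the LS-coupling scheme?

allowed

Initial level: S=1, L=2, J=1, parity even. Final level: S=1, L=1, J=2, parity odd.
ΔS = 0: S: 1 → 1 — passes.
ΔJ = 0, ±1 (not J=0↔0): J: 1 → 2, ΔJ = +1 — passes.
Parity must change: even → odd — passes.
ΔL = 0, ±1 (not L=0↔0): L: 2 → 1, ΔL = -1 — passes.
All four E1 rules are satisfied.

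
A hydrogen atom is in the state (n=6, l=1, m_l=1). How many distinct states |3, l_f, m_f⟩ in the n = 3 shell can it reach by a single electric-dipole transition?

4

E1 requires Δl = ±1, so l_f ∈ {0, 2}; with 0 ≤ l_f ≤ n_f−1 = 2, the allowed l_f values are {0, 2}.
For l_f = 0: m_f ∈ {m_i−1, m_i, m_i+1} ∩ [−0, 0] = {0} → 1 state.
For l_f = 2: m_f ∈ {m_i−1, m_i, m_i+1} ∩ [−2, 2] = {0, 1, 2} → 3 states.
Total: 4.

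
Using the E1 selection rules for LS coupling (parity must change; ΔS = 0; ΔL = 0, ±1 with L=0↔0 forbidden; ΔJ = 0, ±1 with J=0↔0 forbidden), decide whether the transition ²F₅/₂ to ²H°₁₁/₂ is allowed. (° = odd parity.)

forbidden

Parity must change: even → odd — passes.
ΔS = 0: S: 1/2 → 1/2 — passes.
ΔL = 0, ±1 (not L=0↔0): L: 3 → 5, ΔL = +2 — fails.
ΔJ = 0, ±1 (not J=0↔0): J: 5/2 → 11/2, ΔJ = +3 — fails.
Rule(s) violated: ΔL, ΔJ.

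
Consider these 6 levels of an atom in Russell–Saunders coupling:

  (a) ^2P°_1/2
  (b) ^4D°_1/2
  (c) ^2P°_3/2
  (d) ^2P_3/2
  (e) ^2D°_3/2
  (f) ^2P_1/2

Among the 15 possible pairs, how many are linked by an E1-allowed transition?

(a)–(b): forbidden (parity, ΔS).
(a)–(c): forbidden (parity).
(a)–(d): allowed.
(a)–(e): forbidden (parity).
(a)–(f): allowed.
(b)–(c): forbidden (parity, ΔS).
(b)–(d): forbidden (ΔS).
(b)–(e): forbidden (parity, ΔS).
(b)–(f): forbidden (ΔS).
(c)–(d): allowed.
(c)–(e): forbidden (parity).
(c)–(f): allowed.
(d)–(e): allowed.
(d)–(f): forbidden (parity).
(e)–(f): allowed.
Allowed pairs: 6 of 15.

6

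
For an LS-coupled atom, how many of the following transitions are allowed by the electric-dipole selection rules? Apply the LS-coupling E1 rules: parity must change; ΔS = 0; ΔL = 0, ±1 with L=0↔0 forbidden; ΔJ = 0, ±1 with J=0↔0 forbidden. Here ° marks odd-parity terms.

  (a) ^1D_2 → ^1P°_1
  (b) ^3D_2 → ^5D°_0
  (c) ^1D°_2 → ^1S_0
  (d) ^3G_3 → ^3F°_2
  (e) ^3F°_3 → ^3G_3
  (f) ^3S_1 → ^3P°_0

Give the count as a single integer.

4

(a) allowed
(b) forbidden (ΔS, ΔJ fail)
(c) forbidden (ΔL, ΔJ fail)
(d) allowed
(e) allowed
(f) allowed
Total allowed: 4 of 6.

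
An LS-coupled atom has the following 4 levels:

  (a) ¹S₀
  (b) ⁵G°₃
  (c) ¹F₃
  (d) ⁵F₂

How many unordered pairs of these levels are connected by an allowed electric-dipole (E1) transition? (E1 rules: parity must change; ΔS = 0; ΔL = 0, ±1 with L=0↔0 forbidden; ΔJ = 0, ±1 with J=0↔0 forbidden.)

(a)–(b): forbidden (ΔS, ΔL, ΔJ).
(a)–(c): forbidden (parity, ΔL, ΔJ).
(a)–(d): forbidden (parity, ΔS, ΔL, ΔJ).
(b)–(c): forbidden (ΔS).
(b)–(d): allowed.
(c)–(d): forbidden (parity, ΔS).
Allowed pairs: 1 of 6.

1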